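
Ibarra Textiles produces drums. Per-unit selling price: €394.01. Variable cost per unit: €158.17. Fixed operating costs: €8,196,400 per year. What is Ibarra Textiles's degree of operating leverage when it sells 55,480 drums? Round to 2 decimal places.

2.68

At 55,480 units, contribution = 55,480 × €235.84 = €13,084,403.20.
Subtracting fixed costs: EBIT = €13,084,403.20 − €8,196,400 = €4,888,003.20.
DOL = contribution ÷ EBIT = €13,084,403.20 ÷ €4,888,003.20 = 2.6768.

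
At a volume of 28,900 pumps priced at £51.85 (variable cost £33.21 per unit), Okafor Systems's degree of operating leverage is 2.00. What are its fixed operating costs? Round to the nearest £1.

Contribution at this volume is 28,900 × £18.64 = £538,696.00.
Since DOL = CM ÷ EBIT, EBIT = £538,696.00 ÷ 2.00 = £269,348.00.
Fixed costs = CM − EBIT = £538,696.00 − £269,348.00 = £269,348.

£269,348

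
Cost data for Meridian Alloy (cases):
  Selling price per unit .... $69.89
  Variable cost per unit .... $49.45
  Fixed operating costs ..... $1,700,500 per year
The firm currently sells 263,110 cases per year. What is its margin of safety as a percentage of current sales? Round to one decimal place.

68.4%

Contribution margin per unit = $69.89 − $49.45 = $20.44. Break-even units = $1,700,500 ÷ $20.44 = 83,194.72; break-even revenue = 83,194.72 × $69.89 = $5,814,478.72.
Actual sales revenue = 263,110 × $69.89 = $18,388,757.90.
Margin of safety = ($18,388,757.90 − $5,814,478.72) ÷ $18,388,757.90 = 68.4%.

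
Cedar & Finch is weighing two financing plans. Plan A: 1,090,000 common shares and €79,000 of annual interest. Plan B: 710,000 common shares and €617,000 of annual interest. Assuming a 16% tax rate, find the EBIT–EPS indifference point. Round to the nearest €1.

€1,622,211

At indifference, (EBIT − 79,000)(1 − t)/1,090,000 = (EBIT − 617,000)(1 − t)/710,000.
Cancelling (1 − t) and cross-multiplying: 710,000·(EBIT − 79,000) = 1,090,000·(EBIT − 617,000).
EBIT × (1,090,000 − 710,000) = 617,000 × 1,090,000 − 79,000 × 710,000 = 616,440,000,000, so EBIT = 616,440,000,000 ÷ 380,000 = 1,622,210.53.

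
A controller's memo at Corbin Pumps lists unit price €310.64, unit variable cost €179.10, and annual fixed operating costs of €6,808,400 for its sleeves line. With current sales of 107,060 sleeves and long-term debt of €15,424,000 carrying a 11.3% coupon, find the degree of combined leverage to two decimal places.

2.55

Contribution at this volume is 107,060 × €131.54 = €14,082,672.40.
EBIT = €14,082,672.40 − €6,808,400 = €7,274,272.40. Interest = €1,742,912.00.
DOL = €14,082,672.40 ÷ €7,274,272.40 = 1.9360; DFL = €7,274,272.40 ÷ €5,531,360.40 = 1.3151.
DCL = DOL × DFL = 1.9360 × 1.3151 = 2.5460.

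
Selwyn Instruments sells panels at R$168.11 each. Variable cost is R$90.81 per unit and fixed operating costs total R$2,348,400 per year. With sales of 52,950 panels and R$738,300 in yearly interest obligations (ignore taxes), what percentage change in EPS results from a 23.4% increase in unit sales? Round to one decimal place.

+95.2%

Total contribution margin = 52,950 × R$77.30 = R$4,093,035.00.
EBIT = R$4,093,035.00 − R$2,348,400 = R$1,744,635.00.
Interest = R$738,300.00, so EBIT − I = R$1,006,335.00.
Degree of combined leverage = contribution ÷ (EBIT − I) = R$4,093,035.00 ÷ R$1,006,335.00 = 4.0673.
EPS therefore changes by 4.0673 × (+23.4%) = +95.2%.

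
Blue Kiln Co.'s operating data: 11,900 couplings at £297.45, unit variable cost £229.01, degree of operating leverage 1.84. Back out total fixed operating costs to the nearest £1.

£371,808

Total contribution margin = 11,900 × £68.44 = £814,436.00.
Since DOL = CM ÷ EBIT, EBIT = £814,436.00 ÷ 1.84 = £442,628.26.
And FC = contribution − EBIT = £814,436.00 − £442,628.26 = £371,808.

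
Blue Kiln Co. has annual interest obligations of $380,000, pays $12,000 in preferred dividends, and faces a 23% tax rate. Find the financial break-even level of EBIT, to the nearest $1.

$395,584

Preferred dividends are paid after tax, so their pre-tax equivalent is $12,000 ÷ (1 − 0.23) = $15,584.42.
Financial break-even EBIT = interest + D_p ÷ (1 − t) = $380,000 + $15,584.42 = $395,584.42.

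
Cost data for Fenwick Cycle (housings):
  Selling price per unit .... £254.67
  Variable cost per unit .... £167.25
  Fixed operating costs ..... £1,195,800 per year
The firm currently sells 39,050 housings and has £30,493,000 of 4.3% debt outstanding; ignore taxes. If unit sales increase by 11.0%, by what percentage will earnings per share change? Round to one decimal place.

+41.4%

At 39,050 units, contribution = 39,050 × £87.42 = £3,413,751.00.
Subtracting fixed costs: EBIT = £3,413,751.00 − £1,195,800 = £2,217,951.00.
After interest of £1,311,199.00, pre-tax earnings = £906,752.00.
Degree of combined leverage = contribution ÷ (EBIT − I) = £3,413,751.00 ÷ £906,752.00 = 3.7648.
EPS therefore changes by 3.7648 × (+11.0%) = +41.4%.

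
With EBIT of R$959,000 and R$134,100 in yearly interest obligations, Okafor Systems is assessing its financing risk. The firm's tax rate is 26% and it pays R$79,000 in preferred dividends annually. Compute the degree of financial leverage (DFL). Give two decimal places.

Interest = R$134,100.00.
Preferred dividends grossed up pre-tax: R$79,000 / (1 − 0.26) = R$106,756.76.
DFL = EBIT ÷ [EBIT − I − D_p/(1−t)] = R$959,000 ÷ [R$959,000 − R$134,100.00 − R$106,756.76] = R$959,000 ÷ R$718,143.24 = 1.3354.

1.34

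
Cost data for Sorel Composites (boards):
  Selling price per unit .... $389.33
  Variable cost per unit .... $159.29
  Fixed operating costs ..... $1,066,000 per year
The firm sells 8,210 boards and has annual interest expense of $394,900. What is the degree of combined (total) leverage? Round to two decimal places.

Contribution at this volume is 8,210 × $230.04 = $1,888,628.40.
Operating income = contribution − fixed costs = $1,888,628.40 − $1,066,000 = $822,628.40. Interest = $394,900.00, so EBIT − I = $427,728.40.
Degree of total leverage = total CM / (EBIT − interest) = $1,888,628.40 / $427,728.40 = 4.4155.

4.42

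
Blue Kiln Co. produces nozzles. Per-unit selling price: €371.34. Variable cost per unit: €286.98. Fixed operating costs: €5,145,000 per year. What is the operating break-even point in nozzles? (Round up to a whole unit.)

60,989 nozzles

Unit CM = price − variable cost = €371.34 − €286.98 = €84.36.
Break-even volume = fixed costs ÷ CM per unit = €5,145,000 ÷ €84.36 = 60,988.62, so 60,989 nozzles.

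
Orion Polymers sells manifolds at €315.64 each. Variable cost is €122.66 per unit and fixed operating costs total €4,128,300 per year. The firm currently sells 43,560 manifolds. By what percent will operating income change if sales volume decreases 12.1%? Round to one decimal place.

-23.8%

At 43,560 units, contribution = 43,560 × €192.98 = €8,406,208.80.
Operating income = contribution − fixed costs = €8,406,208.80 − €4,128,300 = €4,277,908.80.
Degree of operating leverage = €8,406,208.80 / €4,277,908.80 = 1.9650.
%ΔEBIT = DOL × %ΔSales = 1.9650 × -12.1% = -23.8%.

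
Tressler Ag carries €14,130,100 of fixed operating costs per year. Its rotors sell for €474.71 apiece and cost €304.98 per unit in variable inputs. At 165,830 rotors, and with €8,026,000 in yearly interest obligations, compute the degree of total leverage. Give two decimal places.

4.70

At 165,830 units, contribution = 165,830 × €169.73 = €28,146,325.90.
Subtracting fixed costs: EBIT = €28,146,325.90 − €14,130,100 = €14,016,225.90. Interest = €8,026,000.00, so EBIT − I = €5,990,225.90.
DCL = contribution ÷ (EBIT − I) = €28,146,325.90 ÷ €5,990,225.90 = 4.6987.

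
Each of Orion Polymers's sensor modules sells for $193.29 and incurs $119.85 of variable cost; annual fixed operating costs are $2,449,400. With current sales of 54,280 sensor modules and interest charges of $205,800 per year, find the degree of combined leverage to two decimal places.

2.99

Contribution at this volume is 54,280 × $73.44 = $3,986,323.20.
Subtracting fixed costs: EBIT = $3,986,323.20 − $2,449,400 = $1,536,923.20. Interest = $205,800.00, so EBIT − I = $1,331,123.20.
Degree of total leverage = total CM / (EBIT − interest) = $3,986,323.20 / $1,331,123.20 = 2.9947.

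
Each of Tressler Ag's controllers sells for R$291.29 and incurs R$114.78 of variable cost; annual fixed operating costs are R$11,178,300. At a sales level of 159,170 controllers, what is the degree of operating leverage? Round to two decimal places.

Contribution at this volume is 159,170 × R$176.51 = R$28,095,096.70.
Subtracting fixed costs: EBIT = R$28,095,096.70 − R$11,178,300 = R$16,916,796.70.
So DOL = total CM / EBIT = R$28,095,096.70 / R$16,916,796.70 = 1.6608.

1.66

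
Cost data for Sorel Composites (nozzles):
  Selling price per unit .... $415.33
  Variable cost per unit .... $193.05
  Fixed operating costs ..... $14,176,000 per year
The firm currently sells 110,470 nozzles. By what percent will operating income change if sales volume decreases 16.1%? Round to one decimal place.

-38.1%

Contribution at this volume is 110,470 × $222.28 = $24,555,271.60.
Subtracting fixed costs: EBIT = $24,555,271.60 − $14,176,000 = $10,379,271.60.
So DOL = total CM / EBIT = $24,555,271.60 / $10,379,271.60 = 2.3658.
So EBIT moves 2.3658 × (-16.1%) = -38.1%.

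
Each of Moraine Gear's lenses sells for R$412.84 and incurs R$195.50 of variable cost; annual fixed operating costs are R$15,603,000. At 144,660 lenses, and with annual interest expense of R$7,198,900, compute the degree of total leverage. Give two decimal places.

3.64

Contribution at this volume is 144,660 × R$217.34 = R$31,440,404.40.
EBIT = R$31,440,404.40 − R$15,603,000 = R$15,837,404.40. Interest = R$7,198,900.00, so EBIT − I = R$8,638,504.40.
DCL = contribution ÷ (EBIT − I) = R$31,440,404.40 ÷ R$8,638,504.40 = 3.6396.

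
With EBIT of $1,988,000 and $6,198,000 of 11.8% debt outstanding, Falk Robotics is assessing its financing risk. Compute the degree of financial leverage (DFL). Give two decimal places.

Interest = $731,364.00.
Degree of financial leverage = EBIT / (EBIT − interest) = $1,988,000 / $1,256,636.00 = 1.5820.

1.58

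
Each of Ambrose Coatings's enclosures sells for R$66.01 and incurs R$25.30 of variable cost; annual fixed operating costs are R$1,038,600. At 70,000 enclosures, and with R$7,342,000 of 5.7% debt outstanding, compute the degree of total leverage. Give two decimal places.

2.05

At 70,000 units, contribution = 70,000 × R$40.71 = R$2,849,700.00.
EBIT = R$2,849,700.00 − R$1,038,600 = R$1,811,100.00. Interest = R$418,494.00, so EBIT − I = R$1,392,606.00.
DCL = contribution ÷ (EBIT − I) = R$2,849,700.00 ÷ R$1,392,606.00 = 2.0463.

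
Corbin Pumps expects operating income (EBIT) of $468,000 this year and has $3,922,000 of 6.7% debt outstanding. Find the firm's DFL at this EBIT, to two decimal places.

Interest = $262,774.00.
Degree of financial leverage = EBIT / (EBIT − interest) = $468,000 / $205,226.00 = 2.2804.

2.28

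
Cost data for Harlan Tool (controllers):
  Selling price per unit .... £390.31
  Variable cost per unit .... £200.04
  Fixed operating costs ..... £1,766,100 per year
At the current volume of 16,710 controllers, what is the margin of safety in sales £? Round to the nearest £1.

Contribution margin per unit = £390.31 − £200.04 = £190.27. Break-even units = £1,766,100 ÷ £190.27 = 9,282.07; break-even revenue = 9,282.07 × £390.31 = £3,622,885.85.
Actual sales revenue = 16,710 × £390.31 = £6,522,080.10.
Margin of safety = £6,522,080.10 − £3,622,885.85 = £2,899,194.

£2,899,194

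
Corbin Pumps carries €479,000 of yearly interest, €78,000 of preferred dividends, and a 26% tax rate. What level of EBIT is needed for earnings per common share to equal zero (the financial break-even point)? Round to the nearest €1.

€584,405

Preferred dividends are paid after tax, so their pre-tax equivalent is €78,000 ÷ (1 − 0.26) = €105,405.41.
Financial break-even EBIT = interest + D_p ÷ (1 − t) = €479,000 + €105,405.41 = €584,405.41.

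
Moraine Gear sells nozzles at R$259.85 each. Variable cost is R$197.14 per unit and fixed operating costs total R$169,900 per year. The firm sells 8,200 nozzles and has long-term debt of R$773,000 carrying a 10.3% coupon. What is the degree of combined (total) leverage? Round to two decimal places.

Total contribution margin = 8,200 × R$62.71 = R$514,222.00.
Subtracting fixed costs: EBIT = R$514,222.00 − R$169,900 = R$344,322.00. Interest = R$79,619.00.
DOL = R$514,222.00 ÷ R$344,322.00 = 1.4934; DFL = R$344,322.00 ÷ R$264,703.00 = 1.3008.
DCL = DOL × DFL = 1.4934 × 1.3008 = 1.9426.

1.94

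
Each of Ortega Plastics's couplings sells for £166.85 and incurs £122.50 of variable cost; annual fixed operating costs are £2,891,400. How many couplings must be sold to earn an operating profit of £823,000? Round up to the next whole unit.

83,752 couplings

Each unit contributes £166.85 − £122.50 = £44.35.
Units = (FC + target) / CM = (£2,891,400 + £823,000) / £44.35 = 83,751.97, so 83,752 couplings.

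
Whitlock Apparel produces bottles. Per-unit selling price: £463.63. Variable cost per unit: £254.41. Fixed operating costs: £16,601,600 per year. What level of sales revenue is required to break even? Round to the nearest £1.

£36,789,025

Contribution margin per unit = £463.63 − £254.41 = £209.22, a CM ratio of £209.22 ÷ £463.63 = 0.4513.
Break-even revenue = fixed costs × price ÷ CM = £16,601,600 × £463.63 ÷ £209.22 = £36,789,025.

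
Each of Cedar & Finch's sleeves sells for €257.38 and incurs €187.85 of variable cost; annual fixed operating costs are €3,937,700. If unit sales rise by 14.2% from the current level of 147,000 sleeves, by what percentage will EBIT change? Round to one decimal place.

+23.1%

Contribution at this volume is 147,000 × €69.53 = €10,220,910.00.
Operating income = contribution − fixed costs = €10,220,910.00 − €3,937,700 = €6,283,210.00.
Degree of operating leverage = €10,220,910.00 / €6,283,210.00 = 1.6267.
So EBIT moves 1.6267 × (+14.2%) = +23.1%.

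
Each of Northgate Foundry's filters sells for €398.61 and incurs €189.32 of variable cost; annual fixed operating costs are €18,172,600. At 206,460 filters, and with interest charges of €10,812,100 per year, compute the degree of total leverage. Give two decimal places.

3.04

Contribution at this volume is 206,460 × €209.29 = €43,210,013.40.
Subtracting fixed costs: EBIT = €43,210,013.40 − €18,172,600 = €25,037,413.40. Interest = €10,812,100.00.
DOL = €43,210,013.40 ÷ €25,037,413.40 = 1.7258; DFL = €25,037,413.40 ÷ €14,225,313.40 = 1.7601.
DCL = DOL × DFL = 1.7258 × 1.7601 = 3.0376.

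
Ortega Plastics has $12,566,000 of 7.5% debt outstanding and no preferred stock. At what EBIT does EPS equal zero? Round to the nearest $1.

$942,450

Annual interest = 7.5% × $12,566,000 = $942,450.00.
With no preferred dividends, EPS = 0 when EBIT exactly covers interest, so the financial break-even EBIT is $942,450.00.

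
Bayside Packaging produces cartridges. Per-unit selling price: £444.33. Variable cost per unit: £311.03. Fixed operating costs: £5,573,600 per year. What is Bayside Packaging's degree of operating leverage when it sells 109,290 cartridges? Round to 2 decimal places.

Contribution at this volume is 109,290 × £133.30 = £14,568,357.00.
Operating income = contribution − fixed costs = £14,568,357.00 − £5,573,600 = £8,994,757.00.
So DOL = total CM / EBIT = £14,568,357.00 / £8,994,757.00 = 1.6196.

1.62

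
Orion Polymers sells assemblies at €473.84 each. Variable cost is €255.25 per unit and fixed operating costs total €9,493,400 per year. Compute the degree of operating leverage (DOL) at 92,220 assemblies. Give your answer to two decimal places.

Contribution at this volume is 92,220 × €218.59 = €20,158,369.80.
EBIT = €20,158,369.80 − €9,493,400 = €10,664,969.80.
Degree of operating leverage = €20,158,369.80 / €10,664,969.80 = 1.8901.

1.89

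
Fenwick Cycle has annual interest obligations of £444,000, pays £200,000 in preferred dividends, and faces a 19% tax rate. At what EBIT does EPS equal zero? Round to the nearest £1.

£690,914

Grossing the preferred dividend up to pre-tax terms: £200,000 / (1 − 0.19) = £246,913.58.
Financial break-even EBIT = interest + D_p ÷ (1 − t) = £444,000 + £246,913.58 = £690,913.58.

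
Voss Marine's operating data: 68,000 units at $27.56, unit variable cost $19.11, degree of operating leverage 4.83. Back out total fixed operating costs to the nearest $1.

$455,635

Contribution at this volume is 68,000 × $8.45 = $574,600.00.
Since DOL = CM ÷ EBIT, EBIT = $574,600.00 ÷ 4.83 = $118,964.80.
And FC = contribution − EBIT = $574,600.00 − $118,964.80 = $455,635.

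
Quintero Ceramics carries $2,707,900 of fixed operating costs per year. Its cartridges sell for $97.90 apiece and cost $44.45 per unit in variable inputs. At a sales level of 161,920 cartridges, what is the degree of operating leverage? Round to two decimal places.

At 161,920 units, contribution = 161,920 × $53.45 = $8,654,624.00.
Subtracting fixed costs: EBIT = $8,654,624.00 − $2,707,900 = $5,946,724.00.
DOL = contribution ÷ EBIT = $8,654,624.00 ÷ $5,946,724.00 = 1.4554.

1.46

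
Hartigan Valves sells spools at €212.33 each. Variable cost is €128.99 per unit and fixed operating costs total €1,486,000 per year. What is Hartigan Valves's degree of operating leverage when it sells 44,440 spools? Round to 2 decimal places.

1.67

Contribution at this volume is 44,440 × €83.34 = €3,703,629.60.
EBIT = €3,703,629.60 − €1,486,000 = €2,217,629.60.
DOL = contribution ÷ EBIT = €3,703,629.60 ÷ €2,217,629.60 = 1.6701.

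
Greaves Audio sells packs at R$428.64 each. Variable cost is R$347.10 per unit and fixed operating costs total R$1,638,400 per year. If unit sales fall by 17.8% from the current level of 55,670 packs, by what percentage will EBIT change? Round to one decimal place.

Total contribution margin = 55,670 × R$81.54 = R$4,539,331.80.
Operating income = contribution − fixed costs = R$4,539,331.80 − R$1,638,400 = R$2,900,931.80.
So DOL = total CM / EBIT = R$4,539,331.80 / R$2,900,931.80 = 1.5648.
So EBIT moves 1.5648 × (-17.8%) = -27.9%.

-27.9%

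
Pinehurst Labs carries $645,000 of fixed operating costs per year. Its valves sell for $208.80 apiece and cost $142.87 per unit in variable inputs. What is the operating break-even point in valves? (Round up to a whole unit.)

9,784 valves

Unit CM = price − variable cost = $208.80 − $142.87 = $65.93.
Units to break even: $645,000 ÷ $65.93 = 9,783.10, rounded up to 9,784.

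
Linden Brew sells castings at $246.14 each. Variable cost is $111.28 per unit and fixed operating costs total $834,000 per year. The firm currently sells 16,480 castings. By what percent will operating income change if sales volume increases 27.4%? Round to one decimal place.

+43.9%

At 16,480 units, contribution = 16,480 × $134.86 = $2,222,492.80.
EBIT = $2,222,492.80 − $834,000 = $1,388,492.80.
Degree of operating leverage = $2,222,492.80 / $1,388,492.80 = 1.6007.
%ΔEBIT = DOL × %ΔSales = 1.6007 × +27.4% = +43.9%.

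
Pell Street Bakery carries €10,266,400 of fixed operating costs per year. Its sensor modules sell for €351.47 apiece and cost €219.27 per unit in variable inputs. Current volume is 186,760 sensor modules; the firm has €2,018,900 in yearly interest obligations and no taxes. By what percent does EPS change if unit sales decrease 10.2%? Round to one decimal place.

-20.3%

Contribution at this volume is 186,760 × €132.20 = €24,689,672.00.
Operating income = contribution − fixed costs = €24,689,672.00 − €10,266,400 = €14,423,272.00.
Interest = €2,018,900.00, so EBIT − I = €12,404,372.00.
Degree of combined leverage = contribution ÷ (EBIT − I) = €24,689,672.00 ÷ €12,404,372.00 = 1.9904.
%ΔEPS = DCL × %ΔSales = 1.9904 × -10.2% = -20.3%.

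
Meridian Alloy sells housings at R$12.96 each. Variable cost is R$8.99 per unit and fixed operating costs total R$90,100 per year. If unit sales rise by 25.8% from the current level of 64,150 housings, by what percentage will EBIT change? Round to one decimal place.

Contribution at this volume is 64,150 × R$3.97 = R$254,675.50.
Subtracting fixed costs: EBIT = R$254,675.50 − R$90,100 = R$164,575.50.
DOL = contribution ÷ EBIT = R$254,675.50 ÷ R$164,575.50 = 1.5475.
%ΔEBIT = DOL × %ΔSales = 1.5475 × +25.8% = +39.9%.

+39.9%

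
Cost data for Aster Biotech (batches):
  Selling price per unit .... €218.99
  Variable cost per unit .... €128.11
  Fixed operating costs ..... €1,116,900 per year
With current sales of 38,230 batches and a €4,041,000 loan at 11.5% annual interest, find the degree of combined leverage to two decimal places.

Contribution at this volume is 38,230 × €90.88 = €3,474,342.40.
EBIT = €3,474,342.40 − €1,116,900 = €2,357,442.40. Interest = €464,715.00, so EBIT − I = €1,892,727.40.
DCL = contribution ÷ (EBIT − I) = €3,474,342.40 ÷ €1,892,727.40 = 1.8356.

1.84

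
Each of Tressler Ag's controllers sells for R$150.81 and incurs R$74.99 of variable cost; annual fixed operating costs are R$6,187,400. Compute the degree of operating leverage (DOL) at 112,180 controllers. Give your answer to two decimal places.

3.67

Total contribution margin = 112,180 × R$75.82 = R$8,505,487.60.
Subtracting fixed costs: EBIT = R$8,505,487.60 − R$6,187,400 = R$2,318,087.60.
So DOL = total CM / EBIT = R$8,505,487.60 / R$2,318,087.60 = 3.6692.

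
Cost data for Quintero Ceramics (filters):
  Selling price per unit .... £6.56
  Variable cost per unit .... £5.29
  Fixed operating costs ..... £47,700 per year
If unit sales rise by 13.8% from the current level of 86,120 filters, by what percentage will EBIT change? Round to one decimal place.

Contribution at this volume is 86,120 × £1.27 = £109,372.40.
Operating income = contribution − fixed costs = £109,372.40 − £47,700 = £61,672.40.
So DOL = total CM / EBIT = £109,372.40 / £61,672.40 = 1.7734.
Operating income changes by 1.7734 × +13.8% = +24.5%.

+24.5%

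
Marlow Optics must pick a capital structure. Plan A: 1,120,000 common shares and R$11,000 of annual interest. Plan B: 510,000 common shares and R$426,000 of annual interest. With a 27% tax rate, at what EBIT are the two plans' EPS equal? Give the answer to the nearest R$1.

R$772,967

Set EPS_A = EPS_B: (EBIT − R$11,000)(1 − 0.27) ÷ 1,120,000 = (EBIT − R$426,000)(1 − 0.27) ÷ 510,000.
Cancelling (1 − t) and cross-multiplying: 510,000·(EBIT − 11,000) = 1,120,000·(EBIT − 426,000).
EBIT × (1,120,000 − 510,000) = 426,000 × 1,120,000 − 11,000 × 510,000 = 471,510,000,000, so EBIT = 471,510,000,000 ÷ 610,000 = 772,967.21.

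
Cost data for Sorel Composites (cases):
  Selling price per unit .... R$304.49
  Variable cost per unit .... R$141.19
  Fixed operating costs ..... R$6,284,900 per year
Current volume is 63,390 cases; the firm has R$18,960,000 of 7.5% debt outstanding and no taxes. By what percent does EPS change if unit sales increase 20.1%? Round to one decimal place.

+78.7%

Total contribution margin = 63,390 × R$163.30 = R$10,351,587.00.
Subtracting fixed costs: EBIT = R$10,351,587.00 − R$6,284,900 = R$4,066,687.00.
After interest of R$1,422,000.00, pre-tax earnings = R$2,644,687.00.
Degree of combined leverage = contribution ÷ (EBIT − I) = R$10,351,587.00 ÷ R$2,644,687.00 = 3.9141.
%ΔEPS = DCL × %ΔSales = 3.9141 × +20.1% = +78.7%.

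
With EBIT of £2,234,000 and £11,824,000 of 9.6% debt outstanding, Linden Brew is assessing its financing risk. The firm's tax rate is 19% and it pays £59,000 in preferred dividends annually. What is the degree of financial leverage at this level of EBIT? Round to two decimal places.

Annual interest charges come to £1,135,104.00.
Pre-tax preferred-dividend burden = £59,000 ÷ (1 − 0.19) = £72,839.51.
DFL = EBIT ÷ [EBIT − I − D_p/(1−t)] = £2,234,000 ÷ [£2,234,000 − £1,135,104.00 − £72,839.51] = £2,234,000 ÷ £1,026,056.49 = 2.1773.

2.18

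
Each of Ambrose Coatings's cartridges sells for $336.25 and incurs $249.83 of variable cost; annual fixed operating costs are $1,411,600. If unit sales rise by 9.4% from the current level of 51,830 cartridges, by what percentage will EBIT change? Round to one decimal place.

+13.7%

Total contribution margin = 51,830 × $86.42 = $4,479,148.60.
EBIT = $4,479,148.60 − $1,411,600 = $3,067,548.60.
Degree of operating leverage = $4,479,148.60 / $3,067,548.60 = 1.4602.
%ΔEBIT = DOL × %ΔSales = 1.4602 × +9.4% = +13.7%.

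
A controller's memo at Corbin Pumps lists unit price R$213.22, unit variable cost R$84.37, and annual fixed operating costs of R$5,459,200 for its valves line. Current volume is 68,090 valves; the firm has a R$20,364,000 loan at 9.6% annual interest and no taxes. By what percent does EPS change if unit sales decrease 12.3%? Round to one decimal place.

-79.4%

Total contribution margin = 68,090 × R$128.85 = R$8,773,396.50.
EBIT = R$8,773,396.50 − R$5,459,200 = R$3,314,196.50.
Interest = R$1,954,944.00, so EBIT − I = R$1,359,252.50.
Degree of combined leverage = contribution ÷ (EBIT − I) = R$8,773,396.50 ÷ R$1,359,252.50 = 6.4546.
EPS therefore changes by 6.4546 × (-12.3%) = -79.4%.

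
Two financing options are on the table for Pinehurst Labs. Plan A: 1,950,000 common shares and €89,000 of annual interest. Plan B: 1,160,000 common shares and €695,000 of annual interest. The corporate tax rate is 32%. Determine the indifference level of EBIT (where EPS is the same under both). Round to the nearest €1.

€1,584,823

At indifference, (EBIT − 89,000)(1 − t)/1,950,000 = (EBIT − 695,000)(1 − t)/1,160,000.
Cancelling (1 − t) and cross-multiplying: 1,160,000·(EBIT − 89,000) = 1,950,000·(EBIT − 695,000).
EBIT × (1,950,000 − 1,160,000) = 695,000 × 1,950,000 − 89,000 × 1,160,000 = 1,252,010,000,000, so EBIT = 1,252,010,000,000 ÷ 790,000 = 1,584,822.78.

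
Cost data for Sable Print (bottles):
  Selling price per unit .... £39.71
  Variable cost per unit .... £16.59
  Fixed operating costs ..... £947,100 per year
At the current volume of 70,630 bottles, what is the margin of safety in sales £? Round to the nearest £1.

£1,178,016

Each unit contributes £39.71 − £16.59 = £23.12. Break-even units = £947,100 ÷ £23.12 = 40,964.53; break-even revenue = 40,964.53 × £39.71 = £1,626,701.60.
Current sales = 70,630 × £39.71 = £2,804,717.30.
Margin of safety = £2,804,717.30 − £1,626,701.60 = £1,178,016.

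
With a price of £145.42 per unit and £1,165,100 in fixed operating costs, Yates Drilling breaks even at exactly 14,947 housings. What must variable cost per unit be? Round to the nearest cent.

Contribution per unit must be FC / Q = £1,165,100 / 14,947 = £77.9488.
Hence VC = price − CM = £145.42 − £77.9488 = £67.47.

£67.47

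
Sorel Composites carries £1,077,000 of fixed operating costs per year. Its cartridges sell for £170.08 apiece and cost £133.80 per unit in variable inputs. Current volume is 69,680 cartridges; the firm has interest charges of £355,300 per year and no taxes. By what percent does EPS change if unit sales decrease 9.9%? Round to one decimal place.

-22.8%

Total contribution margin = 69,680 × £36.28 = £2,527,990.40.
EBIT = £2,527,990.40 − £1,077,000 = £1,450,990.40.
After interest of £355,300.00, pre-tax earnings = £1,095,690.40.
DCL = total CM / (EBIT − I) = £2,527,990.40 / £1,095,690.40 = 2.3072.
%ΔEPS = DCL × %ΔSales = 2.3072 × -9.9% = -22.8%.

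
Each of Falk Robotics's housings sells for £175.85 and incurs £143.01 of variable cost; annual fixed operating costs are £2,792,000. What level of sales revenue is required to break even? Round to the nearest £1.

£14,950,463

CM per unit = £175.85 − £143.01 = £32.84; CM ratio = £32.84 / £175.85 = 0.1868.
Break-even sales = FC ÷ CM ratio = £2,792,000 × £175.85 / £32.84 = £14,950,463.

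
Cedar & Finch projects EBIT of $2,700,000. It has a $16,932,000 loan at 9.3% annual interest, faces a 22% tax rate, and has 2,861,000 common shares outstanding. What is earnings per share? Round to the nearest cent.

Interest = $1,574,676.00, so EBT = $2,700,000 − $1,574,676.00 = $1,125,324.00.
Net income = $1,125,324.00 × (1 − 0.22) = $877,752.72.
Per share: $877,752.72 / 2,861,000 shares = $0.31.

$0.31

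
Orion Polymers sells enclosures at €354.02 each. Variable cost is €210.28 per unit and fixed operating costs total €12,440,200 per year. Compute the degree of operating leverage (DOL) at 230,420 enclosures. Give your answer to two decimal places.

At 230,420 units, contribution = 230,420 × €143.74 = €33,120,570.80.
EBIT = €33,120,570.80 − €12,440,200 = €20,680,370.80.
So DOL = total CM / EBIT = €33,120,570.80 / €20,680,370.80 = 1.6015.

1.60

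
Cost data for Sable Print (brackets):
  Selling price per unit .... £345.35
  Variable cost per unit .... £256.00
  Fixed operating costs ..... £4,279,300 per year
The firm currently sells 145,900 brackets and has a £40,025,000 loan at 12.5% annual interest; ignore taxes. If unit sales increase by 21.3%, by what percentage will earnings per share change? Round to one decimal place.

+74.0%

Total contribution margin = 145,900 × £89.35 = £13,036,165.00.
Operating income = contribution − fixed costs = £13,036,165.00 − £4,279,300 = £8,756,865.00.
Interest = £5,003,125.00, so EBIT − I = £3,753,740.00.
Degree of combined leverage = contribution ÷ (EBIT − I) = £13,036,165.00 ÷ £3,753,740.00 = 3.4728.
EPS therefore changes by 3.4728 × (+21.3%) = +74.0%.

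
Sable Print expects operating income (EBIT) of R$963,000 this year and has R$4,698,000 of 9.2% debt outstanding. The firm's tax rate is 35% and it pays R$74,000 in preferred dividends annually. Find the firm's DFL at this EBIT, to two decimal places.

2.31

Annual interest charges come to R$432,216.00.
Preferred dividends grossed up pre-tax: R$74,000 / (1 − 0.35) = R$113,846.15.
DFL = EBIT ÷ [EBIT − I − D_p/(1−t)] = R$963,000 ÷ [R$963,000 − R$432,216.00 − R$113,846.15] = R$963,000 ÷ R$416,937.85 = 2.3097.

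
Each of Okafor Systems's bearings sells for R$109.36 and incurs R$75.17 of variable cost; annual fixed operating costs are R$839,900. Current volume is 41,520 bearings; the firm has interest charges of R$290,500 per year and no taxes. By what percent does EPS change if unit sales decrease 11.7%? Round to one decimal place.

Contribution at this volume is 41,520 × R$34.19 = R$1,419,568.80.
Operating income = contribution − fixed costs = R$1,419,568.80 − R$839,900 = R$579,668.80.
After interest of R$290,500.00, pre-tax earnings = R$289,168.80.
Degree of combined leverage = contribution ÷ (EBIT − I) = R$1,419,568.80 ÷ R$289,168.80 = 4.9091.
%ΔEPS = DCL × %ΔSales = 4.9091 × -11.7% = -57.4%.

-57.4%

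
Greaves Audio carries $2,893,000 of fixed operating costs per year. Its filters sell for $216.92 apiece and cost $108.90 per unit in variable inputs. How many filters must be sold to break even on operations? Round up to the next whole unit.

26,783 filters

Unit CM = price − variable cost = $216.92 − $108.90 = $108.02.
Units to break even: $2,893,000 ÷ $108.02 = 26,782.08, rounded up to 26,783.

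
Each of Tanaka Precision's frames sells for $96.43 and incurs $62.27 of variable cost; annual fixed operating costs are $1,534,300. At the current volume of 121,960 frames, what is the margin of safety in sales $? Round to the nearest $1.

Each unit contributes $96.43 − $62.27 = $34.16. Break-even units = $1,534,300 ÷ $34.16 = 44,915.11; break-even revenue = 44,915.11 × $96.43 = $4,331,163.61.
Actual sales revenue = 121,960 × $96.43 = $11,760,602.80.
Margin of safety = $11,760,602.80 − $4,331,163.61 = $7,429,439.

$7,429,439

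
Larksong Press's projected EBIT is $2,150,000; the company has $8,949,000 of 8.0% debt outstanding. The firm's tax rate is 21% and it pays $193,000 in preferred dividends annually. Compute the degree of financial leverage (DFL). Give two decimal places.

1.81

Interest = $715,920.00.
Pre-tax preferred-dividend burden = $193,000 ÷ (1 − 0.21) = $244,303.80.
DFL = EBIT ÷ [EBIT − I − D_p/(1−t)] = $2,150,000 ÷ [$2,150,000 − $715,920.00 − $244,303.80] = $2,150,000 ÷ $1,189,776.20 = 1.8071.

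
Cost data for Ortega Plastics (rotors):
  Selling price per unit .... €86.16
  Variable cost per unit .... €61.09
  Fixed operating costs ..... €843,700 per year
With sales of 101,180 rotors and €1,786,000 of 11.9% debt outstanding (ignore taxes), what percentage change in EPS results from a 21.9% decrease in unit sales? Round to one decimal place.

-37.5%

Total contribution margin = 101,180 × €25.07 = €2,536,582.60.
Operating income = contribution − fixed costs = €2,536,582.60 − €843,700 = €1,692,882.60.
After interest of €212,534.00, pre-tax earnings = €1,480,348.60.
DCL = total CM / (EBIT − I) = €2,536,582.60 / €1,480,348.60 = 1.7135.
%ΔEPS = DCL × %ΔSales = 1.7135 × -21.9% = -37.5%.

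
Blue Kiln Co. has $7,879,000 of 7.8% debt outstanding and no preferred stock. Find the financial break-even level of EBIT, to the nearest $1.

Annual interest = 7.8% × $7,879,000 = $614,562.00.
With no preferred dividends, EPS = 0 when EBIT exactly covers interest, so the financial break-even EBIT is $614,562.00.

$614,562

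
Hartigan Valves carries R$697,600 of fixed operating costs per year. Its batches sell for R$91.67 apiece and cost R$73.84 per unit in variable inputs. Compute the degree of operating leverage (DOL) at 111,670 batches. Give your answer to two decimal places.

Contribution at this volume is 111,670 × R$17.83 = R$1,991,076.10.
Operating income = contribution − fixed costs = R$1,991,076.10 − R$697,600 = R$1,293,476.10.
So DOL = total CM / EBIT = R$1,991,076.10 / R$1,293,476.10 = 1.5393.

1.54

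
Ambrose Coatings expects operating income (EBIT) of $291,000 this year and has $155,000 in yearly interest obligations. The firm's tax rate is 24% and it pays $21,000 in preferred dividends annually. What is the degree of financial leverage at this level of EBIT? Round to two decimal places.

2.69

Interest = $155,000.00.
Preferred dividends grossed up pre-tax: $21,000 / (1 − 0.24) = $27,631.58.
DFL = EBIT ÷ [EBIT − I − D_p/(1−t)] = $291,000 ÷ [$291,000 − $155,000.00 − $27,631.58] = $291,000 ÷ $108,368.42 = 2.6853.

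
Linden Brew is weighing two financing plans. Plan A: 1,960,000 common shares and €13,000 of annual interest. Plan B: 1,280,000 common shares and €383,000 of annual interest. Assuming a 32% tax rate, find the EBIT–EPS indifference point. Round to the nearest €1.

At indifference, (EBIT − 13,000)(1 − t)/1,960,000 = (EBIT − 383,000)(1 − t)/1,280,000.
Cancelling (1 − t) and cross-multiplying: 1,280,000·(EBIT − 13,000) = 1,960,000·(EBIT − 383,000).
EBIT × (1,960,000 − 1,280,000) = 383,000 × 1,960,000 − 13,000 × 1,280,000 = 734,040,000,000, so EBIT = 734,040,000,000 ÷ 680,000 = 1,079,470.59.

€1,079,471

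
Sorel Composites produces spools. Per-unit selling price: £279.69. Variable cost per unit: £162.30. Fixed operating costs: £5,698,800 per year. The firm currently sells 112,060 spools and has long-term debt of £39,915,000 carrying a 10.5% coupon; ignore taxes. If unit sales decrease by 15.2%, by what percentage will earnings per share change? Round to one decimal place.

At 112,060 units, contribution = 112,060 × £117.39 = £13,154,723.40.
Operating income = contribution − fixed costs = £13,154,723.40 − £5,698,800 = £7,455,923.40.
Interest = £4,191,075.00, so EBIT − I = £3,264,848.40.
DCL = total CM / (EBIT − I) = £13,154,723.40 / £3,264,848.40 = 4.0292.
%ΔEPS = DCL × %ΔSales = 4.0292 × -15.2% = -61.2%.

-61.2%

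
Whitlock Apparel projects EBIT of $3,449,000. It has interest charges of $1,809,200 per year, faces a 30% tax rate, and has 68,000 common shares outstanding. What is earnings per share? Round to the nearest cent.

Interest = $1,809,200.00, so EBT = $3,449,000 − $1,809,200.00 = $1,639,800.00.
Net income = $1,639,800.00 × (1 − 0.30) = $1,147,860.00.
Per share: $1,147,860.00 / 68,000 shares = $16.88.

$16.88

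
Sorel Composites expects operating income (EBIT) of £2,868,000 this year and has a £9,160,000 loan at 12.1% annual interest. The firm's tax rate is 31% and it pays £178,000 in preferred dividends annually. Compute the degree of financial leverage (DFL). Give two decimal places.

Annual interest charges come to £1,108,360.00.
Pre-tax preferred-dividend burden = £178,000 ÷ (1 − 0.31) = £257,971.01.
DFL = EBIT ÷ [EBIT − I − D_p/(1−t)] = £2,868,000 ÷ [£2,868,000 − £1,108,360.00 − £257,971.01] = £2,868,000 ÷ £1,501,668.99 = 1.9099.

1.91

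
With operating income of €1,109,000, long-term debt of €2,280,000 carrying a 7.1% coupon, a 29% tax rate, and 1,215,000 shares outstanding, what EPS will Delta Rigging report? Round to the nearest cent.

€0.55

Pre-tax income = €1,109,000 − €161,880.00 = €947,120.00.
Net income = €947,120.00 × (1 − 0.29) = €672,455.20.
EPS = €672,455.20 ÷ 1,215,000 = €0.55.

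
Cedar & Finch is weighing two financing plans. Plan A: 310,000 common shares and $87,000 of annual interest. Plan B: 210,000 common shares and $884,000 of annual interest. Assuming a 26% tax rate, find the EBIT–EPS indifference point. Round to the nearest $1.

At indifference, (EBIT − 87,000)(1 − t)/310,000 = (EBIT − 884,000)(1 − t)/210,000.
The (1 − t) factor cancels: (EBIT − 87,000) × 210,000 = (EBIT − 884,000) × 310,000.
Solving, EBIT = (884,000·310,000 − 87,000·210,000) / (310,000 − 210,000) = 255,770,000,000 / 100,000 = 2,557,700.00.

$2,557,700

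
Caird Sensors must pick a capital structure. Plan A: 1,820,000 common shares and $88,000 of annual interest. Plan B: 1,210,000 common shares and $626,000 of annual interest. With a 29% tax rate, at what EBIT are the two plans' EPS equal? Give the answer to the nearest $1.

At indifference, (EBIT − 88,000)(1 − t)/1,820,000 = (EBIT − 626,000)(1 − t)/1,210,000.
The (1 − t) factor cancels: (EBIT − 88,000) × 1,210,000 = (EBIT − 626,000) × 1,820,000.
Solving, EBIT = (626,000·1,820,000 − 88,000·1,210,000) / (1,820,000 − 1,210,000) = 1,032,840,000,000 / 610,000 = 1,693,180.33.

$1,693,180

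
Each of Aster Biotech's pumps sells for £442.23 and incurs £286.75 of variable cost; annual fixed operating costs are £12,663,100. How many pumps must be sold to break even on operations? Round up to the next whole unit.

Unit CM = price − variable cost = £442.23 − £286.75 = £155.48.
Break-even Q = £12,663,100 / £155.48 = 81,445.20 → 81,446 pumps.

81,446 pumps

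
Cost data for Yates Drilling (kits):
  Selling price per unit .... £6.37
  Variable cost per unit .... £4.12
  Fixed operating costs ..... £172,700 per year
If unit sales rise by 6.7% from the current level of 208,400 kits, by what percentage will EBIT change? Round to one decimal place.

At 208,400 units, contribution = 208,400 × £2.25 = £468,900.00.
EBIT = £468,900.00 − £172,700 = £296,200.00.
Degree of operating leverage = £468,900.00 / £296,200.00 = 1.5831.
Operating income changes by 1.5831 × +6.7% = +10.6%.

+10.6%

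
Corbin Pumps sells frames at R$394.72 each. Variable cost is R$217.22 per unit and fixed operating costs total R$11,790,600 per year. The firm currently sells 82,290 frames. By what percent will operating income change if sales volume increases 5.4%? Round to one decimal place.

+28.0%

At 82,290 units, contribution = 82,290 × R$177.50 = R$14,606,475.00.
Subtracting fixed costs: EBIT = R$14,606,475.00 − R$11,790,600 = R$2,815,875.00.
DOL = contribution ÷ EBIT = R$14,606,475.00 ÷ R$2,815,875.00 = 5.1872.
So EBIT moves 5.1872 × (+5.4%) = +28.0%.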